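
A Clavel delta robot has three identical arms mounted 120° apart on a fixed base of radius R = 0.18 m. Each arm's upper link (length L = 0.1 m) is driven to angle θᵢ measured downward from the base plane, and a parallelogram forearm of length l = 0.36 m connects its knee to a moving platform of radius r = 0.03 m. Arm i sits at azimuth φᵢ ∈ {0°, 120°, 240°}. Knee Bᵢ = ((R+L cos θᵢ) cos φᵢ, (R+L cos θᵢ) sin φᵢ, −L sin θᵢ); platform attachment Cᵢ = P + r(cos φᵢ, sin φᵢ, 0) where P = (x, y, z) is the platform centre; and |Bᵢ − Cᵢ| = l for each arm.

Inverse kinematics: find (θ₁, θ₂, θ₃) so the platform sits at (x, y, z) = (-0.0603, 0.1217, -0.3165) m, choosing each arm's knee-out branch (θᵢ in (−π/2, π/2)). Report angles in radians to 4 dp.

arm 1 (φ=0.0°): x'=-0.0603, y'=0.1217
  A cos θ + B sin θ = C:  0.2103·cos θ + -0.3165·sin θ = -0.1980
  θ1 = atan2(B,A) + arccos(C/0.3800) = 1.1347
φ2=120.0° → target in arm frame (0.1355, -0.0086)
  A cos θ + B sin θ = C:  0.0145·cos θ + -0.3165·sin θ = 0.0957
  θ2 = atan2(B,A) + arccos(C/0.3168) = -0.2613
arm 3 (φ=240.0°): x'=-0.0752, y'=-0.1131
  e−x'=0.2252;  (l²−L²−(e−x')²−y'²−z²)/2L = -0.2205
  θ3 = atan2(B,A) + arccos(C/0.3885) = 1.2220

θ₁ = 1.1347, θ₂ = -0.2613, θ₃ = 1.2220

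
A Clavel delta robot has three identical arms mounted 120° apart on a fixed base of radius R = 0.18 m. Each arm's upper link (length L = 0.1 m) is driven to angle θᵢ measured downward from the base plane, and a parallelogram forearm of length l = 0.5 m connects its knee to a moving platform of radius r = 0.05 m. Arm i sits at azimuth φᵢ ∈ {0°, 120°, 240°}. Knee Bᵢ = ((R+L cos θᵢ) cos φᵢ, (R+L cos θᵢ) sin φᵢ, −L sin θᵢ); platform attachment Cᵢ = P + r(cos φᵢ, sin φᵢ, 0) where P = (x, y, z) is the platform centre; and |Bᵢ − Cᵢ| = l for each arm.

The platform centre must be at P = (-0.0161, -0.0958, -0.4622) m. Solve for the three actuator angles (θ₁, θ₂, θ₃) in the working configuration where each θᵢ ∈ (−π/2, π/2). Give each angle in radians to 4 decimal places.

arm 1 (φ=0.0°): x'=-0.0161, y'=-0.0958
  A cos θ + B sin θ = C:  0.1461·cos θ + -0.4622·sin θ = -0.0208
  γ=atan2(-0.4622,0.1461)=-1.2646;  ψ=arccos(-0.0428)=1.6136;  θ1=γ+ψ≈0.3490
rotate P by −φ2: (-0.0749, 0.0618, -0.4622)
  e−x'=0.2049;  (l²−L²−(e−x')²−y'²−z²)/2L = -0.0972
  γ=atan2(-0.4622,0.2049)=-1.1535;  ψ=arccos(-0.1923)=1.7643;  θ2=γ+ψ≈0.6108
rotate P by −φ3: (0.0910, 0.0340, -0.4622)
  A=0.0390, B=-0.4622, C=(l²−L²−A²−y'²−z²)/(2L)=0.1185
  γ=atan2(-0.4622,0.0390)=-1.4866;  ψ=arccos(0.2555)=1.3125;  θ3=γ+ψ≈-0.1742

θ₁ = 0.3490, θ₂ = 0.6108, θ₃ = -0.1742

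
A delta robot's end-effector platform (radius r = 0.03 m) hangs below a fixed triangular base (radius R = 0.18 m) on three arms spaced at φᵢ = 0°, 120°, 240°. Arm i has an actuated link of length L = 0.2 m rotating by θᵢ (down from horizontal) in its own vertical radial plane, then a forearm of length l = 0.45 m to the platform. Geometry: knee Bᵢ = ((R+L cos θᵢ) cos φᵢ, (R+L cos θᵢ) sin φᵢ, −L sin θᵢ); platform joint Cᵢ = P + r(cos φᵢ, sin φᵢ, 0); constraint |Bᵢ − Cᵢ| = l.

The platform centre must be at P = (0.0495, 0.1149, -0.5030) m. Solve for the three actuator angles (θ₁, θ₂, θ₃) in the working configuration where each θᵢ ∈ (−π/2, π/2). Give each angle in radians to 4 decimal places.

rotate P by −φ1: (0.0495, 0.1149, -0.5030)
  e−x'=0.1005;  (l²−L²−(e−x')²−y'²−z²)/2L = -0.2845
  √(A²+B²)=0.5129;  θ1 = -1.3736+2.1588 ≈ 0.7852
rotate P by −φ2: (0.0748, -0.1003, -0.5030)
  e−x'=0.0752;  (l²−L²−(e−x')²−y'²−z²)/2L = -0.2656
  θ2 = atan2(B,A) + arccos(C/0.5086) = 0.6979
φ3=240.0° → target in arm frame (-0.1243, -0.0146)
  A cos θ + B sin θ = C:  0.2743·cos θ + -0.5030·sin θ = -0.4148
  √(A²+B²)=0.5729;  θ3 = -1.0716+2.3805 ≈ 1.3089

θ₁ = 0.7852, θ₂ = 0.6979, θ₃ = 1.3089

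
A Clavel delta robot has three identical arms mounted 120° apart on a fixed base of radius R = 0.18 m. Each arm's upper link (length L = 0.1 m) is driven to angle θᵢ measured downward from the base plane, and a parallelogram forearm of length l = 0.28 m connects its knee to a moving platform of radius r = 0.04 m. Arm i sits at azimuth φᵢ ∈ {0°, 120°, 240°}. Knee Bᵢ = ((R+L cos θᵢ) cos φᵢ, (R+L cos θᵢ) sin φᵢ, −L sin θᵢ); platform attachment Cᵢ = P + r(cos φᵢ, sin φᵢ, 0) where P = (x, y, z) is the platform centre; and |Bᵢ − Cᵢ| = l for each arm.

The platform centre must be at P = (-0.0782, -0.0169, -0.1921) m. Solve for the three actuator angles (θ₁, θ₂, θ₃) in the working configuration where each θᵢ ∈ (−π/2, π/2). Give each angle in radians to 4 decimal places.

θ₁ = 1.1349, θ₂ = 0.2625, θ₃ = -0.0875

φ1=0.0° → target in arm frame (-0.0782, -0.0169)
  A cos θ + B sin θ = C:  0.2182·cos θ + -0.1921·sin θ = -0.0820
  θ1 = atan2(B,A) + arccos(C/0.2907) = 1.1349
φ2=120.0° → target in arm frame (0.0245, 0.0762)
  e−x'=0.1155;  (l²−L²−(e−x')²−y'²−z²)/2L = 0.0617
  √(A²+B²)=0.2242;  θ2 = -1.0293+1.2918 ≈ 0.2625
rotate P by −φ3: (0.0537, -0.0593, -0.1921)
  e−x'=0.0863;  (l²−L²−(e−x')²−y'²−z²)/2L = 0.1027
  θ3 = atan2(B,A) + arccos(C/0.2106) = -0.0875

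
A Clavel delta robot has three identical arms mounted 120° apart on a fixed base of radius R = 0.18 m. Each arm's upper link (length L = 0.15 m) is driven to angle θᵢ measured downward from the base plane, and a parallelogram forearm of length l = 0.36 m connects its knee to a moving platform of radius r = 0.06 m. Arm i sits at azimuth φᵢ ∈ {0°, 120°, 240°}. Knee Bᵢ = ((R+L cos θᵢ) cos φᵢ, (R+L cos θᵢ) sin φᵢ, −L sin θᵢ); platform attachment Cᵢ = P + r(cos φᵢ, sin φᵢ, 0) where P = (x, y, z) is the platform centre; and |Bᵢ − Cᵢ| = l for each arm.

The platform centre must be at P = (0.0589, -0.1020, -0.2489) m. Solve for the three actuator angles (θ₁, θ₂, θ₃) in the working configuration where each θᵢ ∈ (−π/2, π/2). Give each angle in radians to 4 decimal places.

θ₁ = -0.1744, θ₂ = 0.8731, θ₃ = -0.1743

rotate P by −φ1: (0.0589, -0.1020, -0.2489)
  e−x'=0.0611;  (l²−L²−(e−x')²−y'²−z²)/2L = 0.1034
  θ1 = atan2(B,A) + arccos(C/0.2563) = -0.1744
arm 2 (φ=120.0°): x'=-0.1178, y'=0.0000
  A=0.2378, B=-0.2489, C=(l²−L²−A²−y'²−z²)/(2L)=-0.0380
  θ2 = atan2(B,A) + arccos(C/0.3442) = 0.8731
arm 3 (φ=240.0°): x'=0.0589, y'=0.1020
  A cos θ + B sin θ = C:  0.0611·cos θ + -0.2489·sin θ = 0.1034
  θ3 = atan2(B,A) + arccos(C/0.2563) = -0.1743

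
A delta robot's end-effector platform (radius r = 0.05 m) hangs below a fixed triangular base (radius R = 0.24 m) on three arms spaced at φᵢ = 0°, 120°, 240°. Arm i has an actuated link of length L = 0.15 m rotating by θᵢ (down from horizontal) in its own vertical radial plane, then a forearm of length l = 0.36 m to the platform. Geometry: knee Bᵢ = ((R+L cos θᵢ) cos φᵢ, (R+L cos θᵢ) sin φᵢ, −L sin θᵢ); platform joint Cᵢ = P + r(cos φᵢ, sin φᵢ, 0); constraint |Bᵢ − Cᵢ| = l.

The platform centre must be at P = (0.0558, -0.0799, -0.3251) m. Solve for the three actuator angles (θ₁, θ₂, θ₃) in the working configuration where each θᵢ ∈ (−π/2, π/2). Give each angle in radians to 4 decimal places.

θ₁ = 0.6111, θ₂ = 1.3962, θ₃ = 0.6979

arm 1 (φ=0.0°): x'=0.0558, y'=-0.0799
  e−x'=0.1342;  (l²−L²−(e−x')²−y'²−z²)/2L = -0.0766
  γ=atan2(-0.3251,0.1342)=-1.1793;  ψ=arccos(-0.2178)=1.7904;  θ1=γ+ψ≈0.6111
φ2=120.0° → target in arm frame (-0.0971, -0.0084)
  A=0.2871, B=-0.3251, C=(l²−L²−A²−y'²−z²)/(2L)=-0.2703
  √(A²+B²)=0.4337;  θ2 = -0.8474+2.2436 ≈ 1.3962
arm 3 (φ=240.0°): x'=0.0413, y'=0.0883
  A cos θ + B sin θ = C:  0.1487·cos θ + -0.3251·sin θ = -0.0950
  γ=atan2(-0.3251,0.1487)=-1.1418;  ψ=arccos(-0.2657)=1.8397;  θ3=γ+ψ≈0.6979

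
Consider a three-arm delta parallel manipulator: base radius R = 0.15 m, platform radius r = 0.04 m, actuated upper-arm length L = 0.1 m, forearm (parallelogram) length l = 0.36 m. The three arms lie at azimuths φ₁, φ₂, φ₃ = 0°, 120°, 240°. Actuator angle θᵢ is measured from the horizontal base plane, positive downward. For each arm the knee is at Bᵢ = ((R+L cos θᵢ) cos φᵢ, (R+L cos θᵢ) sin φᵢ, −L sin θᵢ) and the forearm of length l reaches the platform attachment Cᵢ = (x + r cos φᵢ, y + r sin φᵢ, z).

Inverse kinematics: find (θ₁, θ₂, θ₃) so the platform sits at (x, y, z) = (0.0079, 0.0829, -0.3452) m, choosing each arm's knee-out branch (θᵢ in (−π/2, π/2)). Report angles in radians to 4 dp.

θ₁ = 0.5239, θ₂ = 0.1743, θ₃ = 0.9601

rotate P by −φ1: (0.0079, 0.0829, -0.3452)
  e−x'=0.1021;  (l²−L²−(e−x')²−y'²−z²)/2L = -0.0843
  γ=atan2(-0.3452,0.1021)=-1.2832;  ψ=arccos(-0.2342)=1.8072;  θ1=γ+ψ≈0.5239
φ2=120.0° → target in arm frame (0.0678, -0.0483)
  e−x'=0.0422;  (l²−L²−(e−x')²−y'²−z²)/2L = -0.0184
  γ=atan2(-0.3452,0.0422)=-1.4493;  ψ=arccos(-0.0528)=1.6236;  θ2=γ+ψ≈0.1743
arm 3 (φ=240.0°): x'=-0.0757, y'=-0.0346
  e−x'=0.1857;  (l²−L²−(e−x')²−y'²−z²)/2L = -0.1763
  √(A²+B²)=0.3920;  θ3 = -1.0772+2.0373 ≈ 0.9601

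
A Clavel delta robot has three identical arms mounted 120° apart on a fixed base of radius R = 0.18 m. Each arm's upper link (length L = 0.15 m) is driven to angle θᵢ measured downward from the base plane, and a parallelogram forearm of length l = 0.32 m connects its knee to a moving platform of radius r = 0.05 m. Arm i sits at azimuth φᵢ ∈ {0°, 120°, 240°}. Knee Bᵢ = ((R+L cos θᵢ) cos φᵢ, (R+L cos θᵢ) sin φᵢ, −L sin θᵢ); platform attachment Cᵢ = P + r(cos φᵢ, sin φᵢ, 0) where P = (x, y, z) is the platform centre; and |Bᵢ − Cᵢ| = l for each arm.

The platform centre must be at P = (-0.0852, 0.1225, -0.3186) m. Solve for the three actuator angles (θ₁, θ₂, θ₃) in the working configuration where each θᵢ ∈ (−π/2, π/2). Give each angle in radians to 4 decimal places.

θ₁ = 1.3963, θ₂ = 0.1745, θ₃ = 1.3087

rotate P by −φ1: (-0.0852, 0.1225, -0.3186)
  e−x'=0.2152;  (l²−L²−(e−x')²−y'²−z²)/2L = -0.2764
  θ1 = atan2(B,A) + arccos(C/0.3845) = 1.3963
rotate P by −φ2: (0.1487, 0.0125, -0.3186)
  A cos θ + B sin θ = C:  -0.0187·cos θ + -0.3186·sin θ = -0.0737
  θ2 = atan2(B,A) + arccos(C/0.3191) = 0.1745
rotate P by −φ3: (-0.0635, -0.1350, -0.3186)
  A=0.1935, B=-0.3186, C=(l²−L²−A²−y'²−z²)/(2L)=-0.2576
  √(A²+B²)=0.3728;  θ3 = -1.0250+2.3338 ≈ 1.3087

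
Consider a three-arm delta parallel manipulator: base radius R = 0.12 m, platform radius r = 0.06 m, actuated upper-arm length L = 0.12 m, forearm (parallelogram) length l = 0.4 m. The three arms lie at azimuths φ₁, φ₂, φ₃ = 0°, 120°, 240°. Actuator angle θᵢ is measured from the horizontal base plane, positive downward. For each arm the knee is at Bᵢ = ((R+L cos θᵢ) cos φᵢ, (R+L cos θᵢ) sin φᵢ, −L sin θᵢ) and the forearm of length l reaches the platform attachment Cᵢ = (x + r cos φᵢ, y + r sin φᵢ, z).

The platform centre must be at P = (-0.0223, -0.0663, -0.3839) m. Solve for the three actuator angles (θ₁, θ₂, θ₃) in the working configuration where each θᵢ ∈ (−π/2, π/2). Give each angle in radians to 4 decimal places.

θ₁ = 0.3490, θ₂ = 0.4363, θ₃ = -0.0001

rotate P by −φ1: (-0.0223, -0.0663, -0.3839)
  A cos θ + B sin θ = C:  0.0823·cos θ + -0.3839·sin θ = -0.0540
  γ=atan2(-0.3839,0.0823)=-1.3596;  ψ=arccos(-0.1374)=1.7086;  θ1=γ+ψ≈0.3490
φ2=120.0° → target in arm frame (-0.0463, 0.0525)
  e−x'=0.1063;  (l²−L²−(e−x')²−y'²−z²)/2L = -0.0659
  θ2 = atan2(B,A) + arccos(C/0.3983) = 0.4363
φ3=240.0° → target in arm frame (0.0686, 0.0138)
  A cos θ + B sin θ = C:  -0.0086·cos θ + -0.3839·sin θ = -0.0085
  √(A²+B²)=0.3840;  θ3 = -1.5931+1.5930 ≈ -0.0001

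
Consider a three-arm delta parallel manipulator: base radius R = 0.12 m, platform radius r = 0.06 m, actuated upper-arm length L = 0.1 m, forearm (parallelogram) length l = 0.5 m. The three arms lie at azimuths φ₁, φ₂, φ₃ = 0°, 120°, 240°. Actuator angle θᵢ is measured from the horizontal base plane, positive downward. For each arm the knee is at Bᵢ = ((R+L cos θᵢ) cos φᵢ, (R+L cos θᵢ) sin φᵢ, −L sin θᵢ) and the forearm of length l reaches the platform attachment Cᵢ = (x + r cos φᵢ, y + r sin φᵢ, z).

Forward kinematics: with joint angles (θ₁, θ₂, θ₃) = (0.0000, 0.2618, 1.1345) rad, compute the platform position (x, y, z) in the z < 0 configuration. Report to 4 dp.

S1 = (0.1600·cos0.0°, 0.1600·sin0.0°, 0.0000) = (0.1600, 0.0000, 0.0000)
S2 = (0.1566·cos120.0°, 0.1566·sin120.0°, -0.0259) = (-0.0783, 0.1356, -0.0259)
arm 3 at φ=240.0°: e+L cos θ3 = 0.1023;  S3 = (-0.0511, -0.0886, -0.0906)
subtract pairs → two planes through P
plane₁₂: -0.4766x+0.2712y+-0.0518z = -0.0004
Cramer: x(z) = 0.0098-0.2932z;  y(z) = 0.0157-0.3244z
into |P−S₁|² = l²: 1.1912z² + 0.0779z + -0.2272 = 0;  Δ = 1.0886;  z = -0.4706 or 0.4053 → z<0 root = -0.4706
x = 0.1478, y = 0.1684

(0.1478, 0.1684, -0.4706)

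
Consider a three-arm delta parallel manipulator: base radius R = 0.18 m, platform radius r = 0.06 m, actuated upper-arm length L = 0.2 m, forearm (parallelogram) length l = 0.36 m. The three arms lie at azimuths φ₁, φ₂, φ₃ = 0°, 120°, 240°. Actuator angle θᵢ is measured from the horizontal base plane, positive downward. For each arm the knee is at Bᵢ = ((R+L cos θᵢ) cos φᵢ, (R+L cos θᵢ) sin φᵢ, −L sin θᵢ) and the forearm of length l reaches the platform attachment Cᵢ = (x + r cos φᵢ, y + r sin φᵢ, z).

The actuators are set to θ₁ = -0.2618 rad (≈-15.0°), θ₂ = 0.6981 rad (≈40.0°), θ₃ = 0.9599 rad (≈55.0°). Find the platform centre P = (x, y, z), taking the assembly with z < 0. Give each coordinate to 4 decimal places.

arm 1 at φ=0.0°: e+L cos θ1 = 0.3132;  S1 = (0.3132, 0.0000, 0.0518)
arm 2 at φ=120.0°: e+L cos θ2 = 0.2732;  S2 = (-0.1366, 0.2366, -0.1286)
φ3=240.0°: virtual centre (-0.1174, -0.2033, -0.1638), radius l
eliminate P² terms by subtracting sphere 1 from 2 and 3
linear system: -0.8996x+0.4732y = -0.0096−-0.3606z; -0.8611x+-0.4065y = -0.0188−-0.4312z
det = 0.7732;  x = 0.0166+-0.4535z,  y = 0.0112+-0.1000z
sphere 1 gives Az²+Bz+C=0 with A=1.2157, B=0.1633, C=-0.0388;  B²−4AC=0.2154;  roots -0.2580, 0.1237;  negative root z = -0.2580
x = 0.1336, y = 0.0370

(0.1336, 0.0370, -0.2580)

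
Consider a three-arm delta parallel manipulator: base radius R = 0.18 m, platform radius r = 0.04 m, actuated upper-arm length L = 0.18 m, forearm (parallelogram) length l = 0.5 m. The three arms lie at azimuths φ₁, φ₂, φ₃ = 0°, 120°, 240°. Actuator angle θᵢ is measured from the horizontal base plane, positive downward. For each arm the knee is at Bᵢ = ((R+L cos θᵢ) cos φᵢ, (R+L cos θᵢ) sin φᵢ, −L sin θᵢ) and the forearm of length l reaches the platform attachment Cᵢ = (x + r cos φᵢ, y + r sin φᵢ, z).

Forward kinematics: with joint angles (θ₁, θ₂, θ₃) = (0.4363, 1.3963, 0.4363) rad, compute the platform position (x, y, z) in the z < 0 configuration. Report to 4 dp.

O1 = (0.3031·cos0.0°, 0.3031·sin0.0°, -0.0761) = (0.3031, 0.0000, -0.0761)
arm 2 at φ=120.0°: (R−r)+L cos θ2 = 0.1713;  O2 = (-0.0856, 0.1483, -0.1773)
arm 3 at φ=240.0°: (R−r)+L cos θ3 = 0.3031;  O3 = (-0.1516, -0.2625, -0.0761)
subtract pairs → two planes through P
[-0.7775 0.2966 -0.2024]·P = -0.0369;  [-0.9094 -0.5251 0.0000]·P = 0.0000
det = 0.6780;  x = 0.0286+-0.1567z,  y = -0.0495+0.2715z
sphere 1 gives Az²+Bz+C=0 with A=1.0983, B=0.2113, C=-0.1664;  B²−4AC=0.7756;  roots -0.4971, 0.3047;  negative root z = -0.4971
x = 0.1065, y = -0.1845

(0.1065, -0.1845, -0.4971)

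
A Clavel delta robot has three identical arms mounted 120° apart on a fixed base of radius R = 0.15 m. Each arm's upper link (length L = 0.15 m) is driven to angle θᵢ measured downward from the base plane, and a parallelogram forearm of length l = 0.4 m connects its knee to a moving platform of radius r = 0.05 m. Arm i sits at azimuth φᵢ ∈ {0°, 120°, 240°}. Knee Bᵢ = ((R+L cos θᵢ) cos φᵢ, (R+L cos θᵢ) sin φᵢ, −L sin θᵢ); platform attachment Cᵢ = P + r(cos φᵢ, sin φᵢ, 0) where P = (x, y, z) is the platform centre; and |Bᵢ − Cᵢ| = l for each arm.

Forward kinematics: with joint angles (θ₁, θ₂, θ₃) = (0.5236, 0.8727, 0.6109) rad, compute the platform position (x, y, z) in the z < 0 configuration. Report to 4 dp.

(0.0398, -0.0425, -0.4244)

φ1=0.0°: virtual centre (0.2299, 0.0000, -0.0750), radius l
arm 2 at φ=120.0°: ρ2 = 0.1964;  centre 2 = (-0.0982, 0.1701, -0.1149)
φ3=240.0°: virtual centre (-0.1114, -0.1930, -0.0860), radius l
eliminate P² terms by subtracting sphere 1 from 2 and 3
plane₁₂: -0.6562x+0.3402y+-0.0798z = -0.0067
Cramer: x(z) = 0.0063-0.0789z;  y(z) = -0.0075+0.0824z
into |P−centre ₁|² = l²: 1.0130z² + 0.1841z + -0.1043 = 0;  Δ = 0.4566;  z = -0.4244 or 0.2427 → z<0 root = -0.4244
x = 0.0398, y = -0.0425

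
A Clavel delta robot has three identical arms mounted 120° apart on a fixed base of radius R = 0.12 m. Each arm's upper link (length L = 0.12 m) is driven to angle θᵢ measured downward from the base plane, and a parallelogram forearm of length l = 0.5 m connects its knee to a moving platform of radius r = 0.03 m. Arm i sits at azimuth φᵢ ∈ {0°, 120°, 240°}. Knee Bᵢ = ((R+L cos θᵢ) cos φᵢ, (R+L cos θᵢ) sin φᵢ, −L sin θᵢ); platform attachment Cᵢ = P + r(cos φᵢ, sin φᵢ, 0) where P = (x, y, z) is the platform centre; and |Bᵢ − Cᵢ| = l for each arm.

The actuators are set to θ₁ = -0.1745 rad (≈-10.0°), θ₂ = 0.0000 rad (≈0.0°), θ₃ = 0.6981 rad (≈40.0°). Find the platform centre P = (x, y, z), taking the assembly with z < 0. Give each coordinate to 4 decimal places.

O1 = (0.2082·cos0.0°, 0.2082·sin0.0°, 0.0208) = (0.2082, 0.0000, 0.0208)
arm 2 at φ=120.0°: ρ2 = 0.2100;  O2 = (-0.1050, 0.1819, 0.0000)
arm 3 at φ=240.0°: ρ3 = 0.1819;  O3 = (-0.0910, -0.1576, -0.0771)
subtract pairs → two planes through P
[-0.6264 0.3637 -0.0417]·P = 0.0003;  [-0.5983 -0.3151 -0.1959]·P = -0.0047
det = 0.4150;  x = 0.0039+-0.2034z,  y = 0.0076+-0.2357z
into |P−O₁|² = l²: 1.0969z² + 0.0378z + -0.2078 = 0;  Δ = 0.9131;  z = -0.4528 or 0.4183 → z<0 root = -0.4528
x = 0.0960, y = 0.1143

(0.0960, 0.1143, -0.4528)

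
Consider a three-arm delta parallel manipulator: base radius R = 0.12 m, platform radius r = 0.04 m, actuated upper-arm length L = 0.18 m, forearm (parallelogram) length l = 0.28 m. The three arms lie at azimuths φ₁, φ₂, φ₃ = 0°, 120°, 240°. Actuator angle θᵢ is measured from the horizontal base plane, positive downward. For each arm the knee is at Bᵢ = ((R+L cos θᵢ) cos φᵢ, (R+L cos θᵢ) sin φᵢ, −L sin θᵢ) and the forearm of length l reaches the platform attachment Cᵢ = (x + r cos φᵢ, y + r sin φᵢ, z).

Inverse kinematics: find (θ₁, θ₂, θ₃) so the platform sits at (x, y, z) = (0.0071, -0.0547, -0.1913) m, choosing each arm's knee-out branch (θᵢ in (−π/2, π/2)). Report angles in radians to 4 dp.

θ₁ = 0.3492, θ₂ = 0.6984, θ₃ = 0.0873

φ1=0.0° → target in arm frame (0.0071, -0.0547)
  A=0.0729, B=-0.1913, C=(l²−L²−A²−y'²−z²)/(2L)=0.0030
  θ1 = atan2(B,A) + arccos(C/0.2047) = 0.3492
rotate P by −φ2: (-0.0509, 0.0212, -0.1913)
  e−x'=0.1309;  (l²−L²−(e−x')²−y'²−z²)/2L = -0.0227
  γ=atan2(-0.1913,0.1309)=-0.9706;  ψ=arccos(-0.0981)=1.6690;  θ2=γ+ψ≈0.6984
rotate P by −φ3: (0.0438, 0.0335, -0.1913)
  A=0.0362, B=-0.1913, C=(l²−L²−A²−y'²−z²)/(2L)=0.0194
  θ3 = atan2(B,A) + arccos(C/0.1947) = 0.0873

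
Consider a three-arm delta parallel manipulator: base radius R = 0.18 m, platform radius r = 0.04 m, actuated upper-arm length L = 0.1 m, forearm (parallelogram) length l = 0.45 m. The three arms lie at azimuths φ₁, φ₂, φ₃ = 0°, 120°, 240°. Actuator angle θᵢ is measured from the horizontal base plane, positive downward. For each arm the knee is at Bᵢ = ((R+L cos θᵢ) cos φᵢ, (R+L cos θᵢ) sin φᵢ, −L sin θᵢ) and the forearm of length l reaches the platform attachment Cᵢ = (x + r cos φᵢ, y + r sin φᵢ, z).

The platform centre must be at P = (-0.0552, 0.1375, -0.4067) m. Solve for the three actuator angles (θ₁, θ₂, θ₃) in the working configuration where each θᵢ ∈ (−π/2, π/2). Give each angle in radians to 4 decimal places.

θ₁ = 0.7854, θ₂ = -0.3497, θ₃ = 0.9599

arm 1 (φ=0.0°): x'=-0.0552, y'=0.1375
  e−x'=0.1952;  (l²−L²−(e−x')²−y'²−z²)/2L = -0.1496
  √(A²+B²)=0.4511;  θ1 = -1.1233+1.9087 ≈ 0.7854
arm 2 (φ=120.0°): x'=0.1467, y'=-0.0209
  e−x'=-0.0067;  (l²−L²−(e−x')²−y'²−z²)/2L = 0.1331
  γ=atan2(-0.4067,-0.0067)=-1.5872;  ψ=arccos(0.3271)=1.2375;  θ2=γ+ψ≈-0.3497
arm 3 (φ=240.0°): x'=-0.0915, y'=-0.1166
  A cos θ + B sin θ = C:  0.2315·cos θ + -0.4067·sin θ = -0.2004
  θ3 = atan2(B,A) + arccos(C/0.4680) = 0.9599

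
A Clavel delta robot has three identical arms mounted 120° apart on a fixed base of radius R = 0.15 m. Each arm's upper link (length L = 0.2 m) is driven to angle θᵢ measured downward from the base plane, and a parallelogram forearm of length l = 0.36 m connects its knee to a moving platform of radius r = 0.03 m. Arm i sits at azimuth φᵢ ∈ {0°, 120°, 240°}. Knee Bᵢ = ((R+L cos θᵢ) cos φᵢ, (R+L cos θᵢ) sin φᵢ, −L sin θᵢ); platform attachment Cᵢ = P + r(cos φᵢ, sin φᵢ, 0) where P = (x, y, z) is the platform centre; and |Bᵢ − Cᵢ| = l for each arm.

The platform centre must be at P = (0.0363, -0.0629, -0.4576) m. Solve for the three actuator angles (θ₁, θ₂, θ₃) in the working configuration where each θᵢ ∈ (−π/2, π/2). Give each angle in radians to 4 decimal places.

rotate P by −φ1: (0.0363, -0.0629, -0.4576)
  e−x'=0.0837;  (l²−L²−(e−x')²−y'²−z²)/2L = -0.3269
  γ=atan2(-0.4576,0.0837)=-1.3899;  ψ=arccos(-0.7027)=2.3500;  θ1=γ+ψ≈0.9601
rotate P by −φ2: (-0.0726, 0.0000, -0.4576)
  e−x'=0.1926;  (l²−L²−(e−x')²−y'²−z²)/2L = -0.3923
  θ2 = atan2(B,A) + arccos(C/0.4965) = 1.3093
arm 3 (φ=240.0°): x'=0.0363, y'=0.0629
  A cos θ + B sin θ = C:  0.0837·cos θ + -0.4576·sin θ = -0.3269
  √(A²+B²)=0.4652;  θ3 = -1.3899+2.3500 ≈ 0.9600

θ₁ = 0.9601, θ₂ = 1.3093, θ₃ = 0.9600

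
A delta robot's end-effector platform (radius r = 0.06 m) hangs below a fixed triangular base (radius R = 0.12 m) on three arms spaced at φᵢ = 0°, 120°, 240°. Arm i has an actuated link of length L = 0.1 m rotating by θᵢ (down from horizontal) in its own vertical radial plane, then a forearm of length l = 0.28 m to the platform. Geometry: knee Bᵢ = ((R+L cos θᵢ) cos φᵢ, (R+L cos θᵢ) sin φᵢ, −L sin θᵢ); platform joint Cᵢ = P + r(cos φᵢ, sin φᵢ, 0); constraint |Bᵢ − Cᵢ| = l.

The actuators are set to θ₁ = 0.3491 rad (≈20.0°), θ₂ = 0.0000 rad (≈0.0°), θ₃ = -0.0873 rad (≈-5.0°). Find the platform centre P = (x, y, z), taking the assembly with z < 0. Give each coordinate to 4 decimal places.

(-0.0404, -0.0074, -0.2357)

S1 = (0.1540·cos0.0°, 0.1540·sin0.0°, -0.0342) = (0.1540, 0.0000, -0.0342)
arm 2 at φ=120.0°: ρ2 = 0.1600;  S2 = (-0.0800, 0.1386, 0.0000)
S3 = (0.1596·cos240.0°, 0.1596·sin240.0°, 0.0087) = (-0.0798, -0.1382, 0.0087)
|S₂|²−|S₁|² = 0.0007;  |S₃|²−|S₁|² = 0.0007
linear system: -0.4679x+0.2771y = 0.0007−0.0684z; -0.4676x+-0.2765y = 0.0007−0.0858z
Cramer: x(z) = -0.0015+0.1649z;  y(z) = 0.0001+0.0316z
sphere 1 gives Az²+Bz+C=0 with A=1.0282, B=0.0171, C=-0.0531;  B²−4AC=0.2185;  roots -0.2357, 0.2190;  negative root z = -0.2357
x = -0.0404, y = -0.0074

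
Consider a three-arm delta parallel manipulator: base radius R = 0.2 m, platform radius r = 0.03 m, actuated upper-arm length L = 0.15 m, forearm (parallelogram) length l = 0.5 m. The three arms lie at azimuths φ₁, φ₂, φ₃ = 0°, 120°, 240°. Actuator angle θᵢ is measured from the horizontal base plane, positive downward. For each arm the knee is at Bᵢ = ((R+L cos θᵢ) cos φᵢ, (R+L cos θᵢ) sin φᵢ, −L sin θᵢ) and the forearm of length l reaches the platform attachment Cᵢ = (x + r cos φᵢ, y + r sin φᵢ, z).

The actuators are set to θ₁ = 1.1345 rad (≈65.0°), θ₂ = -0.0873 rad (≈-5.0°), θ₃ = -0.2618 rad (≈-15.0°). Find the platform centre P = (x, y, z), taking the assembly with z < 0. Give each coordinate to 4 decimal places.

(-0.1973, -0.0177, -0.3894)

arm 1 at φ=0.0°: (R−r)+L cos θ1 = 0.2334;  S1 = (0.2334, 0.0000, -0.1359)
φ2=120.0°: virtual centre (-0.1597, 0.2766, 0.0131), radius l
S3 = (0.3149·cos240.0°, 0.3149·sin240.0°, 0.0388) = (-0.1574, -0.2727, 0.0388)
eliminate P² terms by subtracting sphere 1 from 2 and 3
[-0.7862 0.5533 0.2981]·P = 0.0293;  [-0.7817 -0.5454 0.3495]·P = 0.0277
det = 0.8613;  x = -0.0363+0.4133z,  y = 0.0013+0.0486z
quadratic in z: (1.1732)z²+(0.0491)z+(-0.1588)=0, √Δ=0.8646 → z ∈ {-0.3894, 0.3476}; z = -0.3894 (taking z<0)
x = -0.1973, y = -0.0177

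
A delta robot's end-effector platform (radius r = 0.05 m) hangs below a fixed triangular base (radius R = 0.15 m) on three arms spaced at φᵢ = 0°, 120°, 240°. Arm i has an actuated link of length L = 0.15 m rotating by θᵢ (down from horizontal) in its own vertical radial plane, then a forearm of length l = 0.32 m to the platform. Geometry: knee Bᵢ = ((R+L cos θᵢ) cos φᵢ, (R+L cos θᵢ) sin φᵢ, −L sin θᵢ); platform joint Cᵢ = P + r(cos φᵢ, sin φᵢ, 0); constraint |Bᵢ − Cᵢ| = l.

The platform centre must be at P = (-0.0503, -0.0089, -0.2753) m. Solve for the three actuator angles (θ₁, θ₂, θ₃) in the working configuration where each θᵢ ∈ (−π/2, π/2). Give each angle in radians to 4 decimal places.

φ1=0.0° → target in arm frame (-0.0503, -0.0089)
  e−x'=0.1503;  (l²−L²−(e−x')²−y'²−z²)/2L = -0.0619
  θ1 = atan2(B,A) + arccos(C/0.3137) = 0.6983
rotate P by −φ2: (0.0174, 0.0480, -0.2753)
  e−x'=0.0826;  (l²−L²−(e−x')²−y'²−z²)/2L = -0.0167
  γ=atan2(-0.2753,0.0826)=-1.2794;  ψ=arccos(-0.0581)=1.6289;  θ2=γ+ψ≈0.3495
arm 3 (φ=240.0°): x'=0.0329, y'=-0.0391
  A=0.0671, B=-0.2753, C=(l²−L²−A²−y'²−z²)/(2L)=-0.0064
  γ=atan2(-0.2753,0.0671)=-1.3316;  ψ=arccos(-0.0227)=1.5935;  θ3=γ+ψ≈0.2619

θ₁ = 0.6983, θ₂ = 0.3495, θ₃ = 0.2619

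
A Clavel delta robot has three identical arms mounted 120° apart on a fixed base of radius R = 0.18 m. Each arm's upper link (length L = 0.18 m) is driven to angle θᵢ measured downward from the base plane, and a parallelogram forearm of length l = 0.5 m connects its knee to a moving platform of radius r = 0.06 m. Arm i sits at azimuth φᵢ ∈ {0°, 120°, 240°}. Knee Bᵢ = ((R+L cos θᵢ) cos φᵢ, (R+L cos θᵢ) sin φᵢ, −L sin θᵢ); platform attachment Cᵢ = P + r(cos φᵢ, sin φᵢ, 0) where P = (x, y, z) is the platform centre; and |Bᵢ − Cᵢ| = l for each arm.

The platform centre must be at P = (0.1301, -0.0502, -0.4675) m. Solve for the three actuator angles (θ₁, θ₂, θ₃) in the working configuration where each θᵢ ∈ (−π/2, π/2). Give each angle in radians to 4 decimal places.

rotate P by −φ1: (0.1301, -0.0502, -0.4675)
  A cos θ + B sin θ = C:  -0.0101·cos θ + -0.4675·sin θ = -0.0099
  θ1 = atan2(B,A) + arccos(C/0.4676) = -0.0003
φ2=120.0° → target in arm frame (-0.1085, -0.0876)
  A=0.2285, B=-0.4675, C=(l²−L²−A²−y'²−z²)/(2L)=-0.1690
  √(A²+B²)=0.5204;  θ2 = -1.1161+1.9016 ≈ 0.7855
φ3=240.0° → target in arm frame (-0.0216, 0.1378)
  e−x'=0.1416;  (l²−L²−(e−x')²−y'²−z²)/2L = -0.1111
  γ=atan2(-0.4675,0.1416)=-1.2767;  ψ=arccos(-0.2274)=1.8002;  θ3=γ+ψ≈0.5234

θ₁ = -0.0003, θ₂ = 0.7855, θ₃ = 0.5234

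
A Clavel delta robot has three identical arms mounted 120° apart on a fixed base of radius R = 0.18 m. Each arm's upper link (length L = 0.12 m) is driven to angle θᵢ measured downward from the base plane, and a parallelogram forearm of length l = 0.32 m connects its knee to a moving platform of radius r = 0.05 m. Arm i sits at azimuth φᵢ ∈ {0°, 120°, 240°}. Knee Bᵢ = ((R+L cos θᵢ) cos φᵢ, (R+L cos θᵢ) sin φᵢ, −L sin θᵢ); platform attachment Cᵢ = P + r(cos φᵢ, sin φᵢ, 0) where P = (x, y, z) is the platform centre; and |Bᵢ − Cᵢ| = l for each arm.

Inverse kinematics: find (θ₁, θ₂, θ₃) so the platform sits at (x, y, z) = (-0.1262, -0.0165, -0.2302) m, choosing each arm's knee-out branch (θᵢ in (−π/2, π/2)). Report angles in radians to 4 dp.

rotate P by −φ1: (-0.1262, -0.0165, -0.2302)
  e−x'=0.2562;  (l²−L²−(e−x')²−y'²−z²)/2L = -0.1288
  θ1 = atan2(B,A) + arccos(C/0.3444) = 1.2219
φ2=120.0° → target in arm frame (0.0488, 0.1175)
  A=0.0812, B=-0.2302, C=(l²−L²−A²−y'²−z²)/(2L)=0.0608
  θ2 = atan2(B,A) + arccos(C/0.2441) = 0.0872
φ3=240.0° → target in arm frame (0.0774, -0.1010)
  A cos θ + B sin θ = C:  0.0526·cos θ + -0.2302·sin θ = 0.0918
  θ3 = atan2(B,A) + arccos(C/0.2361) = -0.1746

θ₁ = 1.2219, θ₂ = 0.0872, θ₃ = -0.1746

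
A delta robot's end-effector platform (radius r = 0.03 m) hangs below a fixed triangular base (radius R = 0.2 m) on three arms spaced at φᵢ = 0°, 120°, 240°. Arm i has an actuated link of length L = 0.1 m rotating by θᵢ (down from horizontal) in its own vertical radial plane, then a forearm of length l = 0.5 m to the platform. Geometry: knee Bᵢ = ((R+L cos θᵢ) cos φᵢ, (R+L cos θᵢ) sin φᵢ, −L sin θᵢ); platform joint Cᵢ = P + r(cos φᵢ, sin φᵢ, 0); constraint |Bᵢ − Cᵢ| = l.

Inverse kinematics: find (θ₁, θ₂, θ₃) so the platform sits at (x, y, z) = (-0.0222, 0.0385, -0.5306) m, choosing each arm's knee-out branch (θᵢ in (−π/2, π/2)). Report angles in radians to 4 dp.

θ₁ = 1.1348, θ₂ = 0.7856, θ₃ = 1.1350

φ1=0.0° → target in arm frame (-0.0222, 0.0385)
  A cos θ + B sin θ = C:  0.1922·cos θ + -0.5306·sin θ = -0.3998
  γ=atan2(-0.5306,0.1922)=-1.2233;  ψ=arccos(-0.7084)=2.3581;  θ1=γ+ψ≈1.1348
φ2=120.0° → target in arm frame (0.0444, 0.0000)
  A cos θ + B sin θ = C:  0.1256·cos θ + -0.5306·sin θ = -0.2865
  θ2 = atan2(B,A) + arccos(C/0.5453) = 0.7856
φ3=240.0° → target in arm frame (-0.0222, -0.0385)
  e−x'=0.1922;  (l²−L²−(e−x')²−y'²−z²)/2L = -0.3999
  θ3 = atan2(B,A) + arccos(C/0.5644) = 1.1350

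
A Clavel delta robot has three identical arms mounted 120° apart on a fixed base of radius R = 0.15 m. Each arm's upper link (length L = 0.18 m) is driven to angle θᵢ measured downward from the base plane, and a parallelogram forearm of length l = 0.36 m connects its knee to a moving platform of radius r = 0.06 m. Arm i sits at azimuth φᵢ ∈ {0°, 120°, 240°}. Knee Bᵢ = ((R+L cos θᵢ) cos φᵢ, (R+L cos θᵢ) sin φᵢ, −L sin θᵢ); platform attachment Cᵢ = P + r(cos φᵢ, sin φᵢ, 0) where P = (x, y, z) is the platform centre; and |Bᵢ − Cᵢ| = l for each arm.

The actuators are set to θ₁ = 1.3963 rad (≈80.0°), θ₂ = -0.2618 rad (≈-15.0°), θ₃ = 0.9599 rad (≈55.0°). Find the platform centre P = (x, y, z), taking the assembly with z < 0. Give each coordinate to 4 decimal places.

(-0.1836, 0.1468, -0.3002)

φ1=0.0°: virtual centre (0.1213, 0.0000, -0.1773), radius l
S2 = (0.2639·cos120.0°, 0.2639·sin120.0°, 0.0466) = (-0.1319, 0.2285, 0.0466)
arm 3 at φ=240.0°: (R−r)+L cos θ3 = 0.1932;  S3 = (-0.0966, -0.1674, -0.1474)
|S₂|²−|S₁|² = 0.0257;  |S₃|²−|S₁|² = 0.0130
plane₁₂: -0.5064x+0.4570y+0.4477z = 0.0257
det = 0.3686;  x = -0.0394+0.4805z,  y = 0.0125+-0.4473z
into |P−S₁|² = l²: 1.4309z² + 0.1890z + -0.0722 = 0;  Δ = 0.4491;  z = -0.3002 or 0.1681 → z<0 root = -0.3002
x = -0.1836, y = 0.1468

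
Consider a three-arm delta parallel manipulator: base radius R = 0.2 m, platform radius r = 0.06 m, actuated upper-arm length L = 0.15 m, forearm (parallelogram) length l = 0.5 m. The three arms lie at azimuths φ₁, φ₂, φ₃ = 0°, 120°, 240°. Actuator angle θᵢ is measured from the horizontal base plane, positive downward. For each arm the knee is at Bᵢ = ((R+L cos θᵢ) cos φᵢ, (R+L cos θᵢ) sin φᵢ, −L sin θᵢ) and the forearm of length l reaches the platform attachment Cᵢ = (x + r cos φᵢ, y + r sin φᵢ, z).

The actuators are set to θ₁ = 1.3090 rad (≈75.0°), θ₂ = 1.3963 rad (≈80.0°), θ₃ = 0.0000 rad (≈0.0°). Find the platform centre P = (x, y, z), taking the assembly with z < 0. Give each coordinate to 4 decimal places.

(-0.1050, -0.2133, -0.4970)

arm 1 at φ=0.0°: (R−r)+L cos θ1 = 0.1788;  centre 1 = (0.1788, 0.0000, -0.1449)
centre 2 = (0.1660·cos120.0°, 0.1660·sin120.0°, -0.1477) = (-0.0830, 0.1438, -0.1477)
arm 3 at φ=240.0°: (R−r)+L cos θ3 = 0.2900;  centre 3 = (-0.1450, -0.2511, 0.0000)
subtract pairs → two planes through P
[-0.5237 0.2876 -0.0057]·P = -0.0036;  [-0.6476 -0.5023 0.2898]·P = 0.0311
det = 0.4493;  x = -0.0159+0.1791z,  y = -0.0414+0.3459z
quadratic in z: (1.1518)z²+(0.1913)z+(-0.1894)=0, √Δ=0.9534 → z ∈ {-0.4970, 0.3308}; z = -0.4970 (taking z<0)
x = -0.1050, y = -0.2133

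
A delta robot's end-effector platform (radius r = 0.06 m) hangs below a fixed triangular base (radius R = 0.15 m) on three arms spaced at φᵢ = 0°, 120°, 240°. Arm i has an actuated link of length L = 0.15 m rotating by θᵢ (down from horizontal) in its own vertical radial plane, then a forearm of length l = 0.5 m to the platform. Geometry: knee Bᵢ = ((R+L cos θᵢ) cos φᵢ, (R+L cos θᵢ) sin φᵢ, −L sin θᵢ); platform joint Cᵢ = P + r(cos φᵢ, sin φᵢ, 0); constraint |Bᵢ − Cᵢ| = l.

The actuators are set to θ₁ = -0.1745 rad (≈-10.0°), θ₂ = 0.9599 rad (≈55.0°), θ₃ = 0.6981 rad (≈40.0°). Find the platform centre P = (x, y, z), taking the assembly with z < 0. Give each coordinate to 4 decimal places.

arm 1 at φ=0.0°: (R−r)+L cos θ1 = 0.2377;  S1 = (0.2377, 0.0000, 0.0260)
arm 2 at φ=120.0°: (R−r)+L cos θ2 = 0.1760;  S2 = (-0.0880, 0.1525, -0.1229)
S3 = (0.2049·cos240.0°, 0.2049·sin240.0°, -0.0964) = (-0.1025, -0.1775, -0.0964)
eliminate P² terms by subtracting sphere 1 from 2 and 3
linear system: -0.6515x+0.3049y = -0.0111−-0.2978z; -0.6804x+-0.3549y = -0.0059−-0.2449z
det = 0.4387;  x = 0.0131+-0.4112z,  y = -0.0084+0.0982z
into |P−S₁|² = l²: 1.1787z² + 0.1310z + -0.1988 = 0;  Δ = 0.9544;  z = -0.4700 or 0.3588 → z<0 root = -0.4700
x = 0.2063, y = -0.0546

(0.2063, -0.0546, -0.4700)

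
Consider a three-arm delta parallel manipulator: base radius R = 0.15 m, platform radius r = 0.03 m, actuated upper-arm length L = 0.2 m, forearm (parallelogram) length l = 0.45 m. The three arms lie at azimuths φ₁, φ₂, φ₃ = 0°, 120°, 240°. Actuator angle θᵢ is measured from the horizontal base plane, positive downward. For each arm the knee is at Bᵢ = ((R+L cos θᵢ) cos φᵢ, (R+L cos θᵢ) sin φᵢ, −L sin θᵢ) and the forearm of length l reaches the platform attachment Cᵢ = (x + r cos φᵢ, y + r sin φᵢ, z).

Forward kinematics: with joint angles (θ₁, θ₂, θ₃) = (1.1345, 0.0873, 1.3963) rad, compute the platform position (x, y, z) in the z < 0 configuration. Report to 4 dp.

arm 1 at φ=0.0°: e+L cos θ1 = 0.2045;  S1 = (0.2045, 0.0000, -0.1813)
φ2=120.0°: virtual centre (-0.1596, 0.2765, -0.0174), radius l
arm 3 at φ=240.0°: e+L cos θ3 = 0.1547;  S3 = (-0.0774, -0.1340, -0.1970)
|S₂|²−|S₁|² = 0.0275;  |S₃|²−|S₁|² = -0.0120
[-0.7283 0.5529 0.3277]·P = 0.0275;  [-0.5638 -0.2680 -0.0314]·P = -0.0120
det = 0.5069;  x = -0.0015+0.1390z,  y = 0.0478+-0.4095z
quadratic in z: (1.1870)z²+(0.2661)z+(-0.1249)=0, √Δ=0.8148 → z ∈ {-0.4553, 0.2311}; z = -0.4553 (taking z<0)
x = -0.0648, y = 0.2342

(-0.0648, 0.2342, -0.4553)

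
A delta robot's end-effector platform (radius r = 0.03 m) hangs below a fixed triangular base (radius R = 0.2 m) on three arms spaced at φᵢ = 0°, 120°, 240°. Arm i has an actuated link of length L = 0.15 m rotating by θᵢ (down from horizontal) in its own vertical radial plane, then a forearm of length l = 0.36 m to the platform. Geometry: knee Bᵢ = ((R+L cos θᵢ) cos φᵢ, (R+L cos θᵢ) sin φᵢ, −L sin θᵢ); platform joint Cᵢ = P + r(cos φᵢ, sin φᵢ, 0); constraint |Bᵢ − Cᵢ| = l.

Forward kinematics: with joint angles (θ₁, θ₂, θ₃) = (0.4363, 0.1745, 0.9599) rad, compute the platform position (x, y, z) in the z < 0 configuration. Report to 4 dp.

(0.0182, 0.0742, -0.2666)

arm 1 at φ=0.0°: e+L cos θ1 = 0.3059;  S1 = (0.3059, 0.0000, -0.0634)
S2 = (0.3177·cos120.0°, 0.3177·sin120.0°, -0.0260) = (-0.1589, 0.2752, -0.0260)
S3 = (0.2560·cos240.0°, 0.2560·sin240.0°, -0.1229) = (-0.1280, -0.2217, -0.1229)
|S₂|²−|S₁|² = 0.0040;  |S₃|²−|S₁|² = -0.0170
[-0.9296 0.5503 0.0747]·P = 0.0040;  [-0.8679 -0.4435 -0.1190]·P = -0.0170
Cramer: x(z) = 0.0085-0.0363z;  y(z) = 0.0216-0.1971z
quadratic in z: (1.0402)z²+(0.1399)z+(-0.0366)=0, √Δ=0.4147 → z ∈ {-0.2666, 0.1321}; z = -0.2666 (taking z<0)
x = 0.0182, y = 0.0742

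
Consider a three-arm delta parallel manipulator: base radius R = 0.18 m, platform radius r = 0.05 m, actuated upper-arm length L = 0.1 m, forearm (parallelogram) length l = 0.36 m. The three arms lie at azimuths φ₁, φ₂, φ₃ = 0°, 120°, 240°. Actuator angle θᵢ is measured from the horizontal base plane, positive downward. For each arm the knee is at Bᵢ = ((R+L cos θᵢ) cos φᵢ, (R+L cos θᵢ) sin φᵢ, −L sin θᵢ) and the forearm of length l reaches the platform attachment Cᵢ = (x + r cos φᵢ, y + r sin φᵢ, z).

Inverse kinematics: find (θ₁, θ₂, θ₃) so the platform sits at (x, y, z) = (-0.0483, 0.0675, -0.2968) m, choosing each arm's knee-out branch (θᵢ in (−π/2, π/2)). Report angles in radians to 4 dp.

θ₁ = 0.6109, θ₂ = -0.3489, θ₃ = 0.5233

φ1=0.0° → target in arm frame (-0.0483, 0.0675)
  A cos θ + B sin θ = C:  0.1783·cos θ + -0.2968·sin θ = -0.0242
  θ1 = atan2(B,A) + arccos(C/0.3462) = 0.6109
arm 2 (φ=120.0°): x'=0.0826, y'=0.0081
  A cos θ + B sin θ = C:  0.0474·cos θ + -0.2968·sin θ = 0.1460
  θ2 = atan2(B,A) + arccos(C/0.3006) = -0.3489
rotate P by −φ3: (-0.0343, -0.0756, -0.2968)
  e−x'=0.1643;  (l²−L²−(e−x')²−y'²−z²)/2L = -0.0060
  √(A²+B²)=0.3392;  θ3 = -1.0652+1.5885 ≈ 0.5233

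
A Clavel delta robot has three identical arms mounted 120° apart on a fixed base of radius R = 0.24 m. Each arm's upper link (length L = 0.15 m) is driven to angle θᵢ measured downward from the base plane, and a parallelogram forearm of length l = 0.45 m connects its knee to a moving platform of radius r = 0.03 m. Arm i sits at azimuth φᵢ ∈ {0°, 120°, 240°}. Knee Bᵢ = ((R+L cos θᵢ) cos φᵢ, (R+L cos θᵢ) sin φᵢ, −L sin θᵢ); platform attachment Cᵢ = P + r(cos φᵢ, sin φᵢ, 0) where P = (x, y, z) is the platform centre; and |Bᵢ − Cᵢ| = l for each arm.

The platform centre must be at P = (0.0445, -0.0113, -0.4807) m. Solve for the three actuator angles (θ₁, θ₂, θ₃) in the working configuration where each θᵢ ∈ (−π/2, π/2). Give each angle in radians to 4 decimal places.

arm 1 (φ=0.0°): x'=0.0445, y'=-0.0113
  e−x'=0.1655;  (l²−L²−(e−x')²−y'²−z²)/2L = -0.2620
  θ1 = atan2(B,A) + arccos(C/0.5084) = 0.8729
arm 2 (φ=120.0°): x'=-0.0320, y'=-0.0329
  e−x'=0.2420;  (l²−L²−(e−x')²−y'²−z²)/2L = -0.3691
  √(A²+B²)=0.5382;  θ2 = -1.1043+2.3266 ≈ 1.2222
arm 3 (φ=240.0°): x'=-0.0125, y'=0.0442
  A cos θ + B sin θ = C:  0.2225·cos θ + -0.4807·sin θ = -0.3417
  γ=atan2(-0.4807,0.2225)=-1.1374;  ψ=arccos(-0.6451)=2.2720;  θ3=γ+ψ≈1.1346

θ₁ = 0.8729, θ₂ = 1.2222, θ₃ = 1.1346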